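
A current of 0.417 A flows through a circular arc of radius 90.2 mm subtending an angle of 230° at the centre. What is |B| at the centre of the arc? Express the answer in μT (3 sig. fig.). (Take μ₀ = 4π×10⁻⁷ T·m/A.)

The Biot–Savart field of a circular arc at its centre is B = μ₀Iφ/(4πR), with φ = 4.014 rad.
B = (4π×10⁻⁷ × 0.417 × 4.014) / (4π × 0.0902) = 1.86×10⁻⁶ T.

B ≈ 1.86 μT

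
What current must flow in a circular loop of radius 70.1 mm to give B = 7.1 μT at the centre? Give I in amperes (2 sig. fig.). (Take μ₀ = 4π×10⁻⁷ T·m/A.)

I ≈ 0.79 A

At the centre of a circular loop B = μ₀I/(2R), so I = 2RB/μ₀.
With R = 0.0701 m, I = 2 × 0.0701 × 7.10×10⁻⁶ / (4π×10⁻⁷) = 0.792 A.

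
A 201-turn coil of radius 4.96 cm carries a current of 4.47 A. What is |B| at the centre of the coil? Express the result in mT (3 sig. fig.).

B ≈ 11.4 mT

For an N-turn flat coil, B = Nμ₀I/(2R) with R = 0.0496 m.
B = 201 × 5.66×10⁻⁵ T = 1.14×10⁻² T.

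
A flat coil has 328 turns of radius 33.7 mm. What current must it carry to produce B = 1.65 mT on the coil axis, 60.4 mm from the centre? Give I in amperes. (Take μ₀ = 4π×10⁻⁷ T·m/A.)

I ≈ 2.33 A

For an N-turn coil, B = Nμ₀IR²/[2(R²+z²)^(3/2)] with R = 0.0337 m, z = 0.0604 m, so I = 2B(R²+z²)^(3/2)/(Nμ₀R²) = 2 × 1.65×10⁻³ × 3.31×10⁻⁴ / (328 × 4π×10⁻⁷ × 0.001136) = 2.33 A.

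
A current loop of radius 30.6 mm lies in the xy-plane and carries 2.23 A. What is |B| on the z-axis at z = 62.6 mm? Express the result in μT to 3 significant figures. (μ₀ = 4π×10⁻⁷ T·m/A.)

On the axis of a circular loop, B = μ₀IR² / [2(R²+z²)^(3/2)].
R² + z² = (0.0306)² + (0.0626)² = 0.004855 m², and (R²+z²)^(3/2) = 3.38×10⁻⁴ m³.
B = (4π×10⁻⁷ × 2.23 × 0.0009364) / (2 × 3.38×10⁻⁴) = 3.88×10⁻⁶ T.

B ≈ 3.88 μT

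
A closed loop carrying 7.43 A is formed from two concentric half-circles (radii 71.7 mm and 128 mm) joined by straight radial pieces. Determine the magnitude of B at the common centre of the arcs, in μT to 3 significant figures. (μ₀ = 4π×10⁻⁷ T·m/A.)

B ≈ 14.3 μT

The radial connectors point toward the centre, so dl × r̂ = 0 and they contribute nothing.
Each semicircle gives μ₀I/(4R): inner arc 3.26×10⁻⁵ T, outer arc 1.82×10⁻⁵ T.
The two arcs carry current in opposite angular senses, so their fields oppose: B = |3.26×10⁻⁵ − 1.82×10⁻⁵| = 1.43×10⁻⁵ T.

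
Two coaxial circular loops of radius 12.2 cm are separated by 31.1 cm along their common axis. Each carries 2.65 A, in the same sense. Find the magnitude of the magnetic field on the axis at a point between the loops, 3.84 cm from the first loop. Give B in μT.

B ≈ 12.8 μT

Each loop contributes B = μ₀IR²/[2(R²+z²)^(3/2)] on the axis, with z measured from that loop.
Loop 1 (z = 0.0384 m): B₁ = 1.18×10⁻⁵ T. Loop 2 (z = 0.2726 m): B₂ = 9.30×10⁻⁷ T.
The fields add: B = B₁ + B₂ = 1.28×10⁻⁵ T.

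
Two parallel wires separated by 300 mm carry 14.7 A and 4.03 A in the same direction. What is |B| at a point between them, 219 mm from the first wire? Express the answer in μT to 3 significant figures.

Each long wire gives B = μ₀I/(2πd). Distances are d₁ = 0.219 m and d₂ = 0.081 m.
B₁ = 1.34×10⁻⁵ T, B₂ = 9.95×10⁻⁶ T.
Between parallel currents the two contributions point in opposite directions, so they subtract. B = |B₁ − B₂| = |1.34×10⁻⁵ − 9.95×10⁻⁶| = 3.47×10⁻⁶ T.

B ≈ 3.47 μT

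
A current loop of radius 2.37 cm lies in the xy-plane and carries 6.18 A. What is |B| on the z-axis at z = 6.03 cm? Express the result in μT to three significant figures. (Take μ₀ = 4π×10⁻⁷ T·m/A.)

On the axis of a circular loop, B = μ₀IR² / [2(R²+z²)^(3/2)].
R² + z² = (0.0237)² + (0.0603)² = 0.004198 m², and (R²+z²)^(3/2) = 2.72×10⁻⁴ m³.
B = (4π×10⁻⁷ × 6.18 × 0.0005617) / (2 × 2.72×10⁻⁴) = 8.02×10⁻⁶ T.

B ≈ 8.02 μT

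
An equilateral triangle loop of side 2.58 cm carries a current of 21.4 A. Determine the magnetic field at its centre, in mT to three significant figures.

Each side is a finite straight segment at perpendicular distance d = a/(2 tan(π/3)) = 0.007448 m from the centre, with end-angles ±π/3.
One side contributes B₁ = (μ₀I/4πd)·2 sin(π/3) = 4.98×10⁻⁴ T.
All 3 sides add in the same direction: B = 3 × 4.98×10⁻⁴ = 1.49×10⁻³ T.

B ≈ 1.49 mT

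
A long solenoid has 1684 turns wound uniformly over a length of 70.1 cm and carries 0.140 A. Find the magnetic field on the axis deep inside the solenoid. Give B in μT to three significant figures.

Inside a long solenoid, B = μ₀nI with n = 2402 turns/m.
B = 4π×10⁻⁷ × 2402 × 0.140 = 4.23×10⁻⁴ T.

B ≈ 423 μT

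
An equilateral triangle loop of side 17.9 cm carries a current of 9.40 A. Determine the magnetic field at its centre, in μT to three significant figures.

B ≈ 94.5 μT

Each side is a finite straight segment at perpendicular distance d = a/(2 tan(π/3)) = 0.05167 m from the centre, with end-angles ±π/3.
One side contributes B₁ = (μ₀I/4πd)·2 sin(π/3) = 3.15×10⁻⁵ T.
All 3 sides add in the same direction: B = 3 × 3.15×10⁻⁵ = 9.45×10⁻⁵ T.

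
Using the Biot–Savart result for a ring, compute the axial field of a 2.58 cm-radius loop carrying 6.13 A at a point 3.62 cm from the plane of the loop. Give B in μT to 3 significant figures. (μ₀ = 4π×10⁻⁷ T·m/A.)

B ≈ 29.2 μT

On the axis of a circular loop, B = μ₀IR² / [2(R²+z²)^(3/2)].
R² + z² = (0.0258)² + (0.0362)² = 0.001976 m², and (R²+z²)^(3/2) = 8.78×10⁻⁵ m³.
B = (4π×10⁻⁷ × 6.13 × 0.0006656) / (2 × 8.78×10⁻⁵) = 2.92×10⁻⁵ T.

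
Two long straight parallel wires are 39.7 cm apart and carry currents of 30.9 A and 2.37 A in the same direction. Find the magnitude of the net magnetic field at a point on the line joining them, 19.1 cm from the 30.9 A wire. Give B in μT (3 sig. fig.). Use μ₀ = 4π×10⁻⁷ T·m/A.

B ≈ 30.1 μT

Each long wire gives B = μ₀I/(2πd). Distances are d₁ = 0.191 m and d₂ = 0.206 m.
B₁ = 3.24×10⁻⁵ T, B₂ = 2.30×10⁻⁶ T.
Between parallel currents the two contributions point in opposite directions, so they subtract. B = |B₁ − B₂| = |3.24×10⁻⁵ − 2.30×10⁻⁶| = 3.01×10⁻⁵ T.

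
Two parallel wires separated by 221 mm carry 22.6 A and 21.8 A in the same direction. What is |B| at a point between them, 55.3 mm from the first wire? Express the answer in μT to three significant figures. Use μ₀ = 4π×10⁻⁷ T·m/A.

Each long wire gives B = μ₀I/(2πd). Distances are d₁ = 0.0553 m and d₂ = 0.1657 m.
B₁ = 8.17×10⁻⁵ T, B₂ = 2.63×10⁻⁵ T.
Between parallel currents the two contributions point in opposite directions, so they subtract. B = |B₁ − B₂| = |8.17×10⁻⁵ − 2.63×10⁻⁵| = 5.54×10⁻⁵ T.

B ≈ 55.4 μT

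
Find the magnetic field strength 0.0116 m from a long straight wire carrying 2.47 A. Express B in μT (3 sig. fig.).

B ≈ 42.6 μT

For an infinitely long straight wire, B = μ₀I/(2πd).
B = (4π×10⁻⁷ × 2.47) / (2π × 0.0116) = 4.26×10⁻⁵ T.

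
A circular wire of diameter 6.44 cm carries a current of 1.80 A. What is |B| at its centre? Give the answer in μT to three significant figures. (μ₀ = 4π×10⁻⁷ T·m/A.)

B ≈ 35.1 μT

At the centre of a circular loop the Biot–Savart law gives B = μ₀I/(2R) (so R = 0.0322 m).
B = (4π×10⁻⁷ × 1.80) / (2 × 0.0322) = 3.51×10⁻⁵ T.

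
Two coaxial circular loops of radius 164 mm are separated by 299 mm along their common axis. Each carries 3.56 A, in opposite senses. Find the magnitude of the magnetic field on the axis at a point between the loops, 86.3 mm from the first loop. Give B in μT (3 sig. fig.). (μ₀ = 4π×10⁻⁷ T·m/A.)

B ≈ 6.35 μT

Each loop contributes B = μ₀IR²/[2(R²+z²)^(3/2)] on the axis, with z measured from that loop.
Loop 1 (z = 0.0863 m): B₁ = 9.45×10⁻⁶ T. Loop 2 (z = 0.2127 m): B₂ = 3.11×10⁻⁶ T.
The fields oppose: B = |B₁ − B₂| = 6.35×10⁻⁶ T.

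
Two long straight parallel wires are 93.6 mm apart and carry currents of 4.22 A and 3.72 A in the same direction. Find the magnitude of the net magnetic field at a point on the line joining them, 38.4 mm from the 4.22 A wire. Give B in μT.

B ≈ 8.50 μT

Each long wire gives B = μ₀I/(2πd). Distances are d₁ = 0.0384 m and d₂ = 0.0552 m.
B₁ = 2.20×10⁻⁵ T, B₂ = 1.35×10⁻⁵ T.
Between parallel currents the two contributions point in opposite directions, so they subtract. B = |B₁ − B₂| = |2.20×10⁻⁵ − 1.35×10⁻⁵| = 8.50×10⁻⁶ T.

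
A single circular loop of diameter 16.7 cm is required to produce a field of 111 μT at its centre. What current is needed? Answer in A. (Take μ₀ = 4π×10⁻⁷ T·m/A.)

At the centre of a circular loop B = μ₀I/(2R), so I = 2RB/μ₀.
With R = 0.0835 m, I = 2 × 0.0835 × 1.11×10⁻⁴ / (4π×10⁻⁷) = 14.8 A.

I ≈ 14.8 A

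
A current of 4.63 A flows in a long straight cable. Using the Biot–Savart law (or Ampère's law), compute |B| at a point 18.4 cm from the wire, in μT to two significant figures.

B ≈ 5.0 μT

For an infinitely long straight wire, B = μ₀I/(2πd).
B = (4π×10⁻⁷ × 4.63) / (2π × 0.184) = 5.03×10⁻⁶ T.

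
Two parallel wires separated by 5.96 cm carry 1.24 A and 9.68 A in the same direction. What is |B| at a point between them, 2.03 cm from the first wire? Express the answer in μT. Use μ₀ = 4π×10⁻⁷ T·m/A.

B ≈ 37.0 μT

Each long wire gives B = μ₀I/(2πd). Distances are d₁ = 0.0203 m and d₂ = 0.0393 m.
B₁ = 1.22×10⁻⁵ T, B₂ = 4.93×10⁻⁵ T.
Between parallel currents the two contributions point in opposite directions, so they subtract. B = |B₁ − B₂| = |1.22×10⁻⁵ − 4.93×10⁻⁵| = 3.70×10⁻⁵ T.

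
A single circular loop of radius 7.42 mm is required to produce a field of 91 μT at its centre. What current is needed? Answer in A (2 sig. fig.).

I ≈ 1.1 A

At the centre of a circular loop B = μ₀I/(2R), so I = 2RB/μ₀.
With R = 0.00742 m, I = 2 × 0.00742 × 9.10×10⁻⁵ / (4π×10⁻⁷) = 1.07 A.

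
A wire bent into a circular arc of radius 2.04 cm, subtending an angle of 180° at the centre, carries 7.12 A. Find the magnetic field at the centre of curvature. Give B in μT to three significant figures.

B ≈ 110 μT

The Biot–Savart field of a circular arc at its centre is B = μ₀Iφ/(4πR), with φ = 3.142 rad.
B = (4π×10⁻⁷ × 7.12 × 3.142) / (4π × 0.0204) = 1.10×10⁻⁴ T.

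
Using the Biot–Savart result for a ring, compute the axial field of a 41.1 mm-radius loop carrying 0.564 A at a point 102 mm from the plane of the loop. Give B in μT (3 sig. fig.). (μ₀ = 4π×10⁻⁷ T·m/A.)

B ≈ 0.450 μT

On the axis of a circular loop, B = μ₀IR² / [2(R²+z²)^(3/2)].
R² + z² = (0.0411)² + (0.102)² = 0.01209 m², and (R²+z²)^(3/2) = 1.33×10⁻³ m³.
B = (4π×10⁻⁷ × 0.564 × 0.001689) / (2 × 1.33×10⁻³) = 4.50×10⁻⁷ T.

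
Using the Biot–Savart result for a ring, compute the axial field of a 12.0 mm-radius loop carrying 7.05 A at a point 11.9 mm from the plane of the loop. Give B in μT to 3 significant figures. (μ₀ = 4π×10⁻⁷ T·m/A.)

B ≈ 132 μT

On the axis of a circular loop, B = μ₀IR² / [2(R²+z²)^(3/2)].
R² + z² = (0.012)² + (0.0119)² = 0.0002856 m², and (R²+z²)^(3/2) = 4.83×10⁻⁶ m³.
B = (4π×10⁻⁷ × 7.05 × 0.000144) / (2 × 4.83×10⁻⁶) = 1.32×10⁻⁴ T.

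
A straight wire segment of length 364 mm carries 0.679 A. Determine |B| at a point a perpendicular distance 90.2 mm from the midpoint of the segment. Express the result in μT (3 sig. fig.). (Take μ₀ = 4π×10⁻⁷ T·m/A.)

B ≈ 1.35 μT

For a finite straight segment, B = (μ₀I/4πd)(sinθ₁ + sinθ₂), where θ₁, θ₂ are the angles from the perpendicular to each end.
The perpendicular from the point meets the wire at its midpoint, so each end is L/2 = 0.182 m away along the wire.
sinθ₁ = 0.182/√(0.182²+0.0902²) = 0.8960; sinθ₂ = 0.182/√(0.182²+0.0902²) = 0.8960.
B = (4π×10⁻⁷ × 0.679) / (4π × 0.0902) × (0.8960 + 0.8960) = 1.35×10⁻⁶ T.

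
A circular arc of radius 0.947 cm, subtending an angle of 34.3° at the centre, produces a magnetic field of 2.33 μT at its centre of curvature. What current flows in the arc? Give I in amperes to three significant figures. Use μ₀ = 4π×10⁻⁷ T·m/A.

For a circular arc, B = μ₀Iφ/(4πR) with φ in radians; here φ = 0.5986 rad.
So I = 4πRB/(μ₀φ) = 4π × 0.00947 × 2.33×10⁻⁶ / (4π×10⁻⁷ × 0.5986) = 0.369 A.

I ≈ 0.369 A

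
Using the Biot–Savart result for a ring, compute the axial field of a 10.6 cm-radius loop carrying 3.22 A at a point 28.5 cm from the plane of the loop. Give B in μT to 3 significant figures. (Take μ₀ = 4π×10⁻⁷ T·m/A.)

B ≈ 0.809 μT

On the axis of a circular loop, B = μ₀IR² / [2(R²+z²)^(3/2)].
R² + z² = (0.106)² + (0.285)² = 0.09246 m², and (R²+z²)^(3/2) = 2.81×10⁻² m³.
B = (4π×10⁻⁷ × 3.22 × 0.01124) / (2 × 2.81×10⁻²) = 8.09×10⁻⁷ T.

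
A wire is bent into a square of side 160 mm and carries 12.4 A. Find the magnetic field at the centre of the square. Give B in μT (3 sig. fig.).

Each side is a finite straight segment at perpendicular distance d = a/(2 tan(π/4)) = 0.08 m from the centre, with end-angles ±π/4.
One side contributes B₁ = (μ₀I/4πd)·2 sin(π/4) = 2.19×10⁻⁵ T.
All 4 sides add in the same direction: B = 4 × 2.19×10⁻⁵ = 8.77×10⁻⁵ T.

B ≈ 87.7 μT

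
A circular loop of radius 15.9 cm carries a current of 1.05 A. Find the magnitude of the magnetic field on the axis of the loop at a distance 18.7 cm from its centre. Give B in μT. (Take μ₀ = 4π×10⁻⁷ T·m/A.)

On the axis of a circular loop, B = μ₀IR² / [2(R²+z²)^(3/2)].
R² + z² = (0.159)² + (0.187)² = 0.06025 m², and (R²+z²)^(3/2) = 1.48×10⁻² m³.
B = (4π×10⁻⁷ × 1.05 × 0.02528) / (2 × 1.48×10⁻²) = 1.13×10⁻⁶ T.

B ≈ 1.13 μT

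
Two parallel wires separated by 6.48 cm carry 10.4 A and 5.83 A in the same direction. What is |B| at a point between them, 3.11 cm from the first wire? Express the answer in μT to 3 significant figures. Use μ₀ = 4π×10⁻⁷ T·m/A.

B ≈ 32.3 μT

Each long wire gives B = μ₀I/(2πd). Distances are d₁ = 0.0311 m and d₂ = 0.0337 m.
B₁ = 6.69×10⁻⁵ T, B₂ = 3.46×10⁻⁵ T.
Between parallel currents the two contributions point in opposite directions, so they subtract. B = |B₁ − B₂| = |6.69×10⁻⁵ − 3.46×10⁻⁵| = 3.23×10⁻⁵ T.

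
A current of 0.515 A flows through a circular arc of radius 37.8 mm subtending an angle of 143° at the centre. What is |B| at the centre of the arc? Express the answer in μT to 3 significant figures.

The Biot–Savart field of a circular arc at its centre is B = μ₀Iφ/(4πR), with φ = 2.496 rad.
B = (4π×10⁻⁷ × 0.515 × 2.496) / (4π × 0.0378) = 3.40×10⁻⁶ T.

B ≈ 3.40 μT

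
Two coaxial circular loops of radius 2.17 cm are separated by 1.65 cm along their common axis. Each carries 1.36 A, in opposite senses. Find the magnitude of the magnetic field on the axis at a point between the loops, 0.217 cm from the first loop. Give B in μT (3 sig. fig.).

Each loop contributes B = μ₀IR²/[2(R²+z²)^(3/2)] on the axis, with z measured from that loop.
Loop 1 (z = 0.00217 m): B₁ = 3.88×10⁻⁵ T. Loop 2 (z = 0.01433 m): B₂ = 2.29×10⁻⁵ T.
The fields oppose: B = |B₁ − B₂| = 1.59×10⁻⁵ T.

B ≈ 15.9 μT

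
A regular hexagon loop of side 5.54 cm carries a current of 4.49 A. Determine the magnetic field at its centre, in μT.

Each side is a finite straight segment at perpendicular distance d = a/(2 tan(π/6)) = 0.04798 m from the centre, with end-angles ±π/6.
One side contributes B₁ = (μ₀I/4πd)·2 sin(π/6) = 9.36×10⁻⁶ T.
All 6 sides add in the same direction: B = 6 × 9.36×10⁻⁶ = 5.62×10⁻⁵ T.

B ≈ 56.2 μT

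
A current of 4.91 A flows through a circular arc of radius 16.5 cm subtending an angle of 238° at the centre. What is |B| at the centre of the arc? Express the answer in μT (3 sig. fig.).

The Biot–Savart field of a circular arc at its centre is B = μ₀Iφ/(4πR), with φ = 4.154 rad.
B = (4π×10⁻⁷ × 4.91 × 4.154) / (4π × 0.165) = 1.24×10⁻⁵ T.

B ≈ 12.4 μT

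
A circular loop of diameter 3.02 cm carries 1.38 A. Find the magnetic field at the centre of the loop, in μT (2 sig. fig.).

At the centre of a circular loop the Biot–Savart law gives B = μ₀I/(2R) (so R = 0.0151 m).
B = (4π×10⁻⁷ × 1.38) / (2 × 0.0151) = 5.74×10⁻⁵ T.

B ≈ 57 μT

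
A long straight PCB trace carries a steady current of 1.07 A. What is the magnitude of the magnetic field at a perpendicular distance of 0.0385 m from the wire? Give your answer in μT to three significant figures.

B ≈ 5.56 μT

For an infinitely long straight wire, B = μ₀I/(2πd).
B = (4π×10⁻⁷ × 1.07) / (2π × 0.0385) = 5.56×10⁻⁶ T.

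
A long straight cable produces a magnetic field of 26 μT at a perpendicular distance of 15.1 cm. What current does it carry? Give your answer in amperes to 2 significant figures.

For a long straight wire B = μ₀I/(2πd), so I = 2πdB/μ₀.
I = 2π × 0.151 × 2.60×10⁻⁵ / (4π×10⁻⁷) = 19.6 A.

I ≈ 20 A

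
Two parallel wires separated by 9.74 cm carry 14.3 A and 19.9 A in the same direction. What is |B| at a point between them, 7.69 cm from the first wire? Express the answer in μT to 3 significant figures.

B ≈ 157 μT

Each long wire gives B = μ₀I/(2πd). Distances are d₁ = 0.0769 m and d₂ = 0.0205 m.
B₁ = 3.72×10⁻⁵ T, B₂ = 1.94×10⁻⁴ T.
Between parallel currents the two contributions point in opposite directions, so they subtract. B = |B₁ − B₂| = |3.72×10⁻⁵ − 1.94×10⁻⁴| = 1.57×10⁻⁴ T.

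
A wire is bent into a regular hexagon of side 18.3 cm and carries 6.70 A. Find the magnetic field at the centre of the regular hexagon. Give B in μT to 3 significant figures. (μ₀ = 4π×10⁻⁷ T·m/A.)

B ≈ 25.4 μT

Each side is a finite straight segment at perpendicular distance d = a/(2 tan(π/6)) = 0.1585 m from the centre, with end-angles ±π/6.
One side contributes B₁ = (μ₀I/4πd)·2 sin(π/6) = 4.23×10⁻⁶ T.
All 6 sides add in the same direction: B = 6 × 4.23×10⁻⁶ = 2.54×10⁻⁵ T.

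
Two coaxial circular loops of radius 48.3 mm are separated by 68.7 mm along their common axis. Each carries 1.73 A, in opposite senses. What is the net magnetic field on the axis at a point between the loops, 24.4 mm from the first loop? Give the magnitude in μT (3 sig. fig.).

B ≈ 7.00 μT

Each loop contributes B = μ₀IR²/[2(R²+z²)^(3/2)] on the axis, with z measured from that loop.
Loop 1 (z = 0.0244 m): B₁ = 1.60×10⁻⁵ T. Loop 2 (z = 0.0443 m): B₂ = 9.01×10⁻⁶ T.
The fields oppose: B = |B₁ − B₂| = 7.00×10⁻⁶ T.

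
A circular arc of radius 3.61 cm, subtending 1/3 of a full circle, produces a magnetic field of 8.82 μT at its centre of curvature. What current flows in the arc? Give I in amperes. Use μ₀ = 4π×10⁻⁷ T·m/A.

I ≈ 1.52 A

For a circular arc, B = μ₀Iφ/(4πR) with φ in radians; here φ = 2.094 rad.
So I = 4πRB/(μ₀φ) = 4π × 0.0361 × 8.82×10⁻⁶ / (4π×10⁻⁷ × 2.094) = 1.52 A.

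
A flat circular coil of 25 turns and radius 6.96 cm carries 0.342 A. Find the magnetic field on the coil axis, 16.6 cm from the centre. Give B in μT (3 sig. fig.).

For an N-turn flat coil, B = Nμ₀IR²/[2(R²+z²)^(3/2)] with R = 0.0696 m, z = 0.166 m.
B = 25 × 1.78×10⁻⁷ T = 4.46×10⁻⁶ T.

B ≈ 4.46 μT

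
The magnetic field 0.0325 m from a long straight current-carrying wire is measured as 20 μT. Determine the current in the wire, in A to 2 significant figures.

I ≈ 3.2 A

For a long straight wire B = μ₀I/(2πd), so I = 2πdB/μ₀.
I = 2π × 0.0325 × 2.00×10⁻⁵ / (4π×10⁻⁷) = 3.25 A.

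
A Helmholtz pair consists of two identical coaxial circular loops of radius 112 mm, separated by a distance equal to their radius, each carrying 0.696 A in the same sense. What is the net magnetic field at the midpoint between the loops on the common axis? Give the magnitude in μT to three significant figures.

B ≈ 5.59 μT

Each loop contributes B = μ₀IR²/[2(R²+z²)^(3/2)] on the axis, with z measured from that loop.
Loop 1 (z = 0.056 m): B₁ = 2.79×10⁻⁶ T. Loop 2 (z = 0.056 m): B₂ = 2.79×10⁻⁶ T.
The fields add: B = B₁ + B₂ = 5.59×10⁻⁶ T.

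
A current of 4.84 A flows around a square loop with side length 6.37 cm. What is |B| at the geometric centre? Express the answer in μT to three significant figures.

Each side is a finite straight segment at perpendicular distance d = a/(2 tan(π/4)) = 0.03185 m from the centre, with end-angles ±π/4.
One side contributes B₁ = (μ₀I/4πd)·2 sin(π/4) = 2.15×10⁻⁵ T.
All 4 sides add in the same direction: B = 4 × 2.15×10⁻⁵ = 8.60×10⁻⁵ T.

B ≈ 86.0 μT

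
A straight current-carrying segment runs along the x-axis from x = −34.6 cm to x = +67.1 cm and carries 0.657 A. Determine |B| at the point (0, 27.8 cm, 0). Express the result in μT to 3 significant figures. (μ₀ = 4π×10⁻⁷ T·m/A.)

For a finite straight segment, B = (μ₀I/4πd)(sinθ₁ + sinθ₂), where θ₁, θ₂ are the angles from the perpendicular to each end.
The perpendicular distance is d = 0.278 m; the end-offsets along the wire are a = 0.346 m and b = 0.671 m.
sinθ₁ = 0.346/√(0.346²+0.278²) = 0.7795; sinθ₂ = 0.671/√(0.671²+0.278²) = 0.9238.
B = (4π×10⁻⁷ × 0.657) / (4π × 0.278) × (0.7795 + 0.9238) = 4.03×10⁻⁷ T.

B ≈ 0.403 μT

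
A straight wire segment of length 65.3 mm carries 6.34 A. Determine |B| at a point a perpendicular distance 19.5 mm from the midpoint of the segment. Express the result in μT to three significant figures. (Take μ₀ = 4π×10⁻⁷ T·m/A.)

B ≈ 55.8 μT

For a finite straight segment, B = (μ₀I/4πd)(sinθ₁ + sinθ₂), where θ₁, θ₂ are the angles from the perpendicular to each end.
The perpendicular from the point meets the wire at its midpoint, so each end is L/2 = 0.03265 m away along the wire.
sinθ₁ = 0.03265/√(0.03265²+0.0195²) = 0.8585; sinθ₂ = 0.03265/√(0.03265²+0.0195²) = 0.8585.
B = (4π×10⁻⁷ × 6.34) / (4π × 0.0195) × (0.8585 + 0.8585) = 5.58×10⁻⁵ T.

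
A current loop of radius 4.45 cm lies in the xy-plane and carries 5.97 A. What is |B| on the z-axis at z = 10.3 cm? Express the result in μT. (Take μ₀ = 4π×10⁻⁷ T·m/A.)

B ≈ 5.26 μT

On the axis of a circular loop, B = μ₀IR² / [2(R²+z²)^(3/2)].
R² + z² = (0.0445)² + (0.103)² = 0.01259 m², and (R²+z²)^(3/2) = 1.41×10⁻³ m³.
B = (4π×10⁻⁷ × 5.97 × 0.00198) / (2 × 1.41×10⁻³) = 5.26×10⁻⁶ T.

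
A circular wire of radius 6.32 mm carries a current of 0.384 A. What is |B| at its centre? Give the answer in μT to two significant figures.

B ≈ 38 μT

At the centre of a circular loop the Biot–Savart law gives B = μ₀I/(2R).
B = (4π×10⁻⁷ × 0.384) / (2 × 0.00632) = 3.82×10⁻⁵ T.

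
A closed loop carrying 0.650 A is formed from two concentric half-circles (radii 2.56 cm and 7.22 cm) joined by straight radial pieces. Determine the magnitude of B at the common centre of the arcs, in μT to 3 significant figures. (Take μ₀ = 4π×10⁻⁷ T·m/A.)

B ≈ 5.15 μT

The radial connectors point toward the centre, so dl × r̂ = 0 and they contribute nothing.
Each semicircle gives μ₀I/(4R): inner arc 7.98×10⁻⁶ T, outer arc 2.83×10⁻⁶ T.
The two arcs carry current in opposite angular senses, so their fields oppose: B = |7.98×10⁻⁶ − 2.83×10⁻⁶| = 5.15×10⁻⁶ T.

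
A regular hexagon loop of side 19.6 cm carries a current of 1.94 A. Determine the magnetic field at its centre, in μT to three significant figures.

B ≈ 6.86 μT

Each side is a finite straight segment at perpendicular distance d = a/(2 tan(π/6)) = 0.1697 m from the centre, with end-angles ±π/6.
One side contributes B₁ = (μ₀I/4πd)·2 sin(π/6) = 1.14×10⁻⁶ T.
All 6 sides add in the same direction: B = 6 × 1.14×10⁻⁶ = 6.86×10⁻⁶ T.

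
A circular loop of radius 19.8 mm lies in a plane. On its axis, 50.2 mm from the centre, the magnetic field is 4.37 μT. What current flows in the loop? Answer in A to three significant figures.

On the axis of a loop, B = μ₀IR²/[2(R²+z²)^(3/2)], so I = 2B(R²+z²)^(3/2)/(μ₀R²).
R² + z² = 0.000392 + 0.00252 = 0.002912 m²; raised to 3/2 gives 1.57×10⁻⁴ m³.
I = 2 × 4.37×10⁻⁶ × 1.57×10⁻⁴ / (1.26×10⁻⁶ × 0.000392) = 2.79 A.

I ≈ 2.79 A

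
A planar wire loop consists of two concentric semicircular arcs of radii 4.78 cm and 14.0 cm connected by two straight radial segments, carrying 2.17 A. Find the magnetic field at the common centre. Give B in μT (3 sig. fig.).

The radial connectors point toward the centre, so dl × r̂ = 0 and they contribute nothing.
Each semicircle gives μ₀I/(4R): inner arc 1.43×10⁻⁵ T, outer arc 4.87×10⁻⁶ T.
The two arcs carry current in opposite angular senses, so their fields oppose: B = |1.43×10⁻⁵ − 4.87×10⁻⁶| = 9.39×10⁻⁶ T.

B ≈ 9.39 μT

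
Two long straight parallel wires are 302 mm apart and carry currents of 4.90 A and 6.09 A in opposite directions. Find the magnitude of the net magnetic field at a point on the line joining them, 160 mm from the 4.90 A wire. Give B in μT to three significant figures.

B ≈ 14.7 μT

Each long wire gives B = μ₀I/(2πd). Distances are d₁ = 0.16 m and d₂ = 0.142 m.
B₁ = 6.13×10⁻⁶ T, B₂ = 8.58×10⁻⁶ T.
Between antiparallel currents both contributions point the same way, so they add. B = B₁ + B₂ = 6.13×10⁻⁶ + 8.58×10⁻⁶ = 1.47×10⁻⁵ T.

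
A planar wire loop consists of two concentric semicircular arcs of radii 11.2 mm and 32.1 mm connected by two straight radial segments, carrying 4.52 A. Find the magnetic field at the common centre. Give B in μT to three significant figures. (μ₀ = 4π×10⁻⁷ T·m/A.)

The radial connectors point toward the centre, so dl × r̂ = 0 and they contribute nothing.
Each semicircle gives μ₀I/(4R): inner arc 1.27×10⁻⁴ T, outer arc 4.42×10⁻⁵ T.
The two arcs carry current in opposite angular senses, so their fields oppose: B = |1.27×10⁻⁴ − 4.42×10⁻⁵| = 8.25×10⁻⁵ T.

B ≈ 82.5 μT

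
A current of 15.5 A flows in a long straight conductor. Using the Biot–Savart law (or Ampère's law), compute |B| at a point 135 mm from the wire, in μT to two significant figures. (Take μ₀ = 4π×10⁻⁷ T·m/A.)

B ≈ 23 μT

For an infinitely long straight wire, B = μ₀I/(2πd).
B = (4π×10⁻⁷ × 15.5) / (2π × 0.135) = 2.30×10⁻⁵ T.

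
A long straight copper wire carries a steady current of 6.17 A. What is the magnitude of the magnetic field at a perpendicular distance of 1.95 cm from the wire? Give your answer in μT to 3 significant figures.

B ≈ 63.3 μT

For an infinitely long straight wire, B = μ₀I/(2πd).
B = (4π×10⁻⁷ × 6.17) / (2π × 0.0195) = 6.33×10⁻⁵ T.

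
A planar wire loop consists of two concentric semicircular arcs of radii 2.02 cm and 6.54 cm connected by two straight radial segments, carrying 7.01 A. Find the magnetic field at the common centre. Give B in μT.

B ≈ 75.3 μT

The radial connectors point toward the centre, so dl × r̂ = 0 and they contribute nothing.
Each semicircle gives μ₀I/(4R): inner arc 1.09×10⁻⁴ T, outer arc 3.37×10⁻⁵ T.
The two arcs carry current in opposite angular senses, so their fields oppose: B = |1.09×10⁻⁴ − 3.37×10⁻⁵| = 7.53×10⁻⁵ T.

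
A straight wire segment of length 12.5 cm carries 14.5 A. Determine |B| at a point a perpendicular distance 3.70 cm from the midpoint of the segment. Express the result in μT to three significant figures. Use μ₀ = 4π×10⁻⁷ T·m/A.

For a finite straight segment, B = (μ₀I/4πd)(sinθ₁ + sinθ₂), where θ₁, θ₂ are the angles from the perpendicular to each end.
The perpendicular from the point meets the wire at its midpoint, so each end is L/2 = 0.0625 m away along the wire.
sinθ₁ = 0.0625/√(0.0625²+0.037²) = 0.8605; sinθ₂ = 0.0625/√(0.0625²+0.037²) = 0.8605.
B = (4π×10⁻⁷ × 14.5) / (4π × 0.037) × (0.8605 + 0.8605) = 6.74×10⁻⁵ T.

B ≈ 67.4 μT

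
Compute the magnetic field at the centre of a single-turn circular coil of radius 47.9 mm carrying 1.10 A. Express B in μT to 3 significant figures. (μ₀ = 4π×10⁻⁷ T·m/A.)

At the centre of a circular loop the Biot–Savart law gives B = μ₀I/(2R).
B = (4π×10⁻⁷ × 1.10) / (2 × 0.0479) = 1.44×10⁻⁵ T.

B ≈ 14.4 μT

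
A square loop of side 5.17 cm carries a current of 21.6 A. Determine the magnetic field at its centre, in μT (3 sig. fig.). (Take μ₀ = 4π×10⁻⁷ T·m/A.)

B ≈ 473 μT

Each side is a finite straight segment at perpendicular distance d = a/(2 tan(π/4)) = 0.02585 m from the centre, with end-angles ±π/4.
One side contributes B₁ = (μ₀I/4πd)·2 sin(π/4) = 1.18×10⁻⁴ T.
All 4 sides add in the same direction: B = 4 × 1.18×10⁻⁴ = 4.73×10⁻⁴ T.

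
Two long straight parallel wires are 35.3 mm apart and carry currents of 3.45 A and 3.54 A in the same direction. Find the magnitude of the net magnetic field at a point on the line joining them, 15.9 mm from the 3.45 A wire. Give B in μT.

Each long wire gives B = μ₀I/(2πd). Distances are d₁ = 0.0159 m and d₂ = 0.0194 m.
B₁ = 4.34×10⁻⁵ T, B₂ = 3.65×10⁻⁵ T.
Between parallel currents the two contributions point in opposite directions, so they subtract. B = |B₁ − B₂| = |4.34×10⁻⁵ − 3.65×10⁻⁵| = 6.90×10⁻⁶ T.

B ≈ 6.90 μT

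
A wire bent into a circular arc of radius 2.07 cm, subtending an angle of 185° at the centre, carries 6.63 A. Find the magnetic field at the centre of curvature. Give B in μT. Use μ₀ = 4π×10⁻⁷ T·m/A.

B ≈ 103 μT

The Biot–Savart field of a circular arc at its centre is B = μ₀Iφ/(4πR), with φ = 3.229 rad.
B = (4π×10⁻⁷ × 6.63 × 3.229) / (4π × 0.0207) = 1.03×10⁻⁴ T.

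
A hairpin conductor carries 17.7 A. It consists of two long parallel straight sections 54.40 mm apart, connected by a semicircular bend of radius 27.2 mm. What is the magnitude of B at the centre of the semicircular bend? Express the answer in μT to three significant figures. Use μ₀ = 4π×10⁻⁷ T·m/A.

B ≈ 335 μT

The semicircular arc contributes B_arc = μ₀I·π/(4πR) = μ₀I/(4R) = 2.04×10⁻⁴ T.
Each semi-infinite lead is at perpendicular distance R = 0.0272 m from the centre, with the perpendicular foot at its near end, so it contributes μ₀I/(4πR); both point the same way, together 1.30×10⁻⁴ T.
Arc and leads all point the same direction: B = 2.04×10⁻⁴ + 1.30×10⁻⁴ = 3.35×10⁻⁴ T.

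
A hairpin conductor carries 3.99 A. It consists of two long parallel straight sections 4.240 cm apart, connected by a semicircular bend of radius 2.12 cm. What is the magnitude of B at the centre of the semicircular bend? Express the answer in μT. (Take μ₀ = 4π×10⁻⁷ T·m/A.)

The semicircular arc contributes B_arc = μ₀I·π/(4πR) = μ₀I/(4R) = 5.91×10⁻⁵ T.
Each semi-infinite lead is at perpendicular distance R = 0.0212 m from the centre, with the perpendicular foot at its near end, so it contributes μ₀I/(4πR); both point the same way, together 3.76×10⁻⁵ T.
Arc and leads all point the same direction: B = 5.91×10⁻⁵ + 3.76×10⁻⁵ = 9.68×10⁻⁵ T.

B ≈ 96.8 μT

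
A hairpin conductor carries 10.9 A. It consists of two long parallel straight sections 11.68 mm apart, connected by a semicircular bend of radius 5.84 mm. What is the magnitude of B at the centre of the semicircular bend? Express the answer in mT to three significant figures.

B ≈ 0.960 mT

The semicircular arc contributes B_arc = μ₀I·π/(4πR) = μ₀I/(4R) = 5.86×10⁻⁴ T.
Each semi-infinite lead is at perpendicular distance R = 0.00584 m from the centre, with the perpendicular foot at its near end, so it contributes μ₀I/(4πR); both point the same way, together 3.73×10⁻⁴ T.
Arc and leads all point the same direction: B = 5.86×10⁻⁴ + 3.73×10⁻⁴ = 9.60×10⁻⁴ T.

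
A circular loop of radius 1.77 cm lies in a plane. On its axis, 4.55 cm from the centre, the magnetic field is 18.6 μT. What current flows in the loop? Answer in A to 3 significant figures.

I ≈ 11.0 A

On the axis of a loop, B = μ₀IR²/[2(R²+z²)^(3/2)], so I = 2B(R²+z²)^(3/2)/(μ₀R²).
R² + z² = 0.0003133 + 0.00207 = 0.002384 m²; raised to 3/2 gives 1.16×10⁻⁴ m³.
I = 2 × 1.86×10⁻⁵ × 1.16×10⁻⁴ / (1.26×10⁻⁶ × 0.0003133) = 11.0 A.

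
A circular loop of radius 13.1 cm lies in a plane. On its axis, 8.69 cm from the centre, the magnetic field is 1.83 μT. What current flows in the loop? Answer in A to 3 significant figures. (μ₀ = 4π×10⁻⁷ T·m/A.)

I ≈ 0.659 A

On the axis of a loop, B = μ₀IR²/[2(R²+z²)^(3/2)], so I = 2B(R²+z²)^(3/2)/(μ₀R²).
R² + z² = 0.01716 + 0.007552 = 0.02471 m²; raised to 3/2 gives 3.88×10⁻³ m³.
I = 2 × 1.83×10⁻⁶ × 3.88×10⁻³ / (1.26×10⁻⁶ × 0.01716) = 0.659 A.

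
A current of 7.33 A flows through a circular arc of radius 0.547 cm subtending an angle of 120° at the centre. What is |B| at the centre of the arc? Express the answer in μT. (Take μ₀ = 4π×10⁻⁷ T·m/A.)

B ≈ 281 μT

The Biot–Savart field of a circular arc at its centre is B = μ₀Iφ/(4πR), with φ = 2.094 rad.
B = (4π×10⁻⁷ × 7.33 × 2.094) / (4π × 0.00547) = 2.81×10⁻⁴ T.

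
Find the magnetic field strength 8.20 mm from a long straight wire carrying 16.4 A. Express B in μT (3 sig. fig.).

For an infinitely long straight wire, B = μ₀I/(2πd).
B = (4π×10⁻⁷ × 16.4) / (2π × 0.0082) = 4.00×10⁻⁴ T.

B ≈ 400 μT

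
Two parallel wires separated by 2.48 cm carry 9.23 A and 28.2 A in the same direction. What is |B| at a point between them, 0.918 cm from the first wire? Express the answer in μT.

B ≈ 160 μT

Each long wire gives B = μ₀I/(2πd). Distances are d₁ = 0.00918 m and d₂ = 0.01562 m.
B₁ = 2.01×10⁻⁴ T, B₂ = 3.61×10⁻⁴ T.
Between parallel currents the two contributions point in opposite directions, so they subtract. B = |B₁ − B₂| = |2.01×10⁻⁴ − 3.61×10⁻⁴| = 1.60×10⁻⁴ T.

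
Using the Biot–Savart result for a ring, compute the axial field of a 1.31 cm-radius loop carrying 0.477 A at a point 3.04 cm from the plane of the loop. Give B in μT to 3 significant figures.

B ≈ 1.42 μT

On the axis of a circular loop, B = μ₀IR² / [2(R²+z²)^(3/2)].
R² + z² = (0.0131)² + (0.0304)² = 0.001096 m², and (R²+z²)^(3/2) = 3.63×10⁻⁵ m³.
B = (4π×10⁻⁷ × 0.477 × 0.0001716) / (2 × 3.63×10⁻⁵) = 1.42×10⁻⁶ T.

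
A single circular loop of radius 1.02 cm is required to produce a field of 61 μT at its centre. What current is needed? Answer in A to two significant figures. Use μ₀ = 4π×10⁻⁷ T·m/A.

I ≈ 0.99 A

At the centre of a circular loop B = μ₀I/(2R), so I = 2RB/μ₀.
With R = 0.0102 m, I = 2 × 0.0102 × 6.10×10⁻⁵ / (4π×10⁻⁷) = 0.990 A.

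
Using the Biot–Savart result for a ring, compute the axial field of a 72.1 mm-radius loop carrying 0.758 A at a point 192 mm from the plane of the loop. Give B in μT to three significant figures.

On the axis of a circular loop, B = μ₀IR² / [2(R²+z²)^(3/2)].
R² + z² = (0.0721)² + (0.192)² = 0.04206 m², and (R²+z²)^(3/2) = 8.63×10⁻³ m³.
B = (4π×10⁻⁷ × 0.758 × 0.005198) / (2 × 8.63×10⁻³) = 2.87×10⁻⁷ T.

B ≈ 0.287 μT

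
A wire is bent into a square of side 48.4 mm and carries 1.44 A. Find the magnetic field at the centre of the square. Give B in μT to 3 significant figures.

Each side is a finite straight segment at perpendicular distance d = a/(2 tan(π/4)) = 0.0242 m from the centre, with end-angles ±π/4.
One side contributes B₁ = (μ₀I/4πd)·2 sin(π/4) = 8.42×10⁻⁶ T.
All 4 sides add in the same direction: B = 4 × 8.42×10⁻⁶ = 3.37×10⁻⁵ T.

B ≈ 33.7 μT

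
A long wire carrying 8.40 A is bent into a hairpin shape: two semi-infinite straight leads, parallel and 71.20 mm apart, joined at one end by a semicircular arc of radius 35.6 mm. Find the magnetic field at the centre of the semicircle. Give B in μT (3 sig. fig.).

The semicircular arc contributes B_arc = μ₀I·π/(4πR) = μ₀I/(4R) = 7.41×10⁻⁵ T.
Each semi-infinite lead is at perpendicular distance R = 0.0356 m from the centre, with the perpendicular foot at its near end, so it contributes μ₀I/(4πR); both point the same way, together 4.72×10⁻⁵ T.
Arc and leads all point the same direction: B = 7.41×10⁻⁵ + 4.72×10⁻⁵ = 1.21×10⁻⁴ T.

B ≈ 121 μT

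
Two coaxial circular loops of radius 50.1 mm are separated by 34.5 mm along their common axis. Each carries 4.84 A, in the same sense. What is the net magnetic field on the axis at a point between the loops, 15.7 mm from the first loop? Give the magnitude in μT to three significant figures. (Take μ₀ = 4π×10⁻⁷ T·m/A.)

B ≈ 103 μT

Each loop contributes B = μ₀IR²/[2(R²+z²)^(3/2)] on the axis, with z measured from that loop.
Loop 1 (z = 0.0157 m): B₁ = 5.27×10⁻⁵ T. Loop 2 (z = 0.0188 m): B₂ = 4.98×10⁻⁵ T.
The fields add: B = B₁ + B₂ = 1.03×10⁻⁴ T.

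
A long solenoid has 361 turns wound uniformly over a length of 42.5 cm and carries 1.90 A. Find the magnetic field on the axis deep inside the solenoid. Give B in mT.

Inside a long solenoid, B = μ₀nI with n = 849.4 turns/m.
B = 4π×10⁻⁷ × 849.4 × 1.90 = 2.03×10⁻³ T.

B ≈ 2.03 mT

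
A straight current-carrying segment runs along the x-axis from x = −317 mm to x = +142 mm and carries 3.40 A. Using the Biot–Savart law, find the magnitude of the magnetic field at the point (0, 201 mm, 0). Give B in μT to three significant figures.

B ≈ 2.40 μT

For a finite straight segment, B = (μ₀I/4πd)(sinθ₁ + sinθ₂), where θ₁, θ₂ are the angles from the perpendicular to each end.
The perpendicular distance is d = 0.201 m; the end-offsets along the wire are a = 0.317 m and b = 0.142 m.
sinθ₁ = 0.317/√(0.317²+0.201²) = 0.8445; sinθ₂ = 0.142/√(0.142²+0.201²) = 0.5770.
B = (4π×10⁻⁷ × 3.40) / (4π × 0.201) × (0.8445 + 0.5770) = 2.40×10⁻⁶ T.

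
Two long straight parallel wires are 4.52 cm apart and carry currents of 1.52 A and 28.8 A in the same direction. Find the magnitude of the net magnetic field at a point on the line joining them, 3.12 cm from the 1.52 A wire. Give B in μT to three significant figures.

B ≈ 402 μT

Each long wire gives B = μ₀I/(2πd). Distances are d₁ = 0.0312 m and d₂ = 0.014 m.
B₁ = 9.74×10⁻⁶ T, B₂ = 4.11×10⁻⁴ T.
Between parallel currents the two contributions point in opposite directions, so they subtract. B = |B₁ − B₂| = |9.74×10⁻⁶ − 4.11×10⁻⁴| = 4.02×10⁻⁴ T.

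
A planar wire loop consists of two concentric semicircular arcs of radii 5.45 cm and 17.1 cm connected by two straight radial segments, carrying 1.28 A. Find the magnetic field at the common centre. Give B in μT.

The radial connectors point toward the centre, so dl × r̂ = 0 and they contribute nothing.
Each semicircle gives μ₀I/(4R): inner arc 7.38×10⁻⁶ T, outer arc 2.35×10⁻⁶ T.
The two arcs carry current in opposite angular senses, so their fields oppose: B = |7.38×10⁻⁶ − 2.35×10⁻⁶| = 5.03×10⁻⁶ T.

B ≈ 5.03 μT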